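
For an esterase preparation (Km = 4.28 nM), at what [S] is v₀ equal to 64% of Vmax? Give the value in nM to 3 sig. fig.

v/Vmax = [S]/(Km+[S]) = 0.64, so [S] = Km·0.64/(1 − 0.64) = 4.28 × 1.778.
[S] = 7.61 nM.

7.61 nM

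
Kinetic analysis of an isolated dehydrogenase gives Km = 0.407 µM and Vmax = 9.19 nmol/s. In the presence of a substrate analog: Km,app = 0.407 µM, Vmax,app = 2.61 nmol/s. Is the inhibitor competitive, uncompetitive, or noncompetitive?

Vmax decreases (9.19 → 2.61 nmol/s) while Km is unchanged — pure noncompetitive inhibition.

noncompetitive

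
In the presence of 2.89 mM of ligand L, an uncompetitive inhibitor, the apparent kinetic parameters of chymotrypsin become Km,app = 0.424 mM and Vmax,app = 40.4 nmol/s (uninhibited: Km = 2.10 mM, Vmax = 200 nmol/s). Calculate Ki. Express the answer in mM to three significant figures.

0.732 mM

Uncompetitive: Vmax,app = Vmax/α (and Km,app = Km/α) with α = 1 + [I]/Ki.
α = Vmax/Vmax,app = 200/40.4 = 4.950.
Since α = 1 + [I]/Ki, [I]/Ki = 4.950 − 1 = 3.950 and Ki = 2.89/3.950 = 0.732 mM.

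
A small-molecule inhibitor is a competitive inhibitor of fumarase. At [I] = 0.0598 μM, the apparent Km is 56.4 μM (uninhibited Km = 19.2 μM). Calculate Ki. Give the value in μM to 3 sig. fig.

0.0309 μM

Competitive: Km,app = α·Km with α = 1 + [I]/Ki.
α = Km,app/Km = 56.4/19.2 = 2.938.
Ki = [I]/(α − 1) = 0.0598/1.938 = 0.0309 μM.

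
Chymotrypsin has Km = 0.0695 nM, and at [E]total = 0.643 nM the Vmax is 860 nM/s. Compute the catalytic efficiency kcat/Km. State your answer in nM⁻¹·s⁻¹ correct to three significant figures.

19200 nM⁻¹·s⁻¹

kcat = Vmax/[E]total = 860/0.643 = 1340 s⁻¹.
kcat/Km = 1340/0.0695 = 19200 nM⁻¹·s⁻¹.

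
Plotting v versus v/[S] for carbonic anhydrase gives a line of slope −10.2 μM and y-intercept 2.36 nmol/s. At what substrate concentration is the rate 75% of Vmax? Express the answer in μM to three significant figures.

The Eadie–Hofstee slope gives Km = 10.2 μM (slope = −Km).
v/Vmax = [S]/(Km+[S]) = 0.75 ⇒ [S] = Km·0.75/(1−0.75) = 10.2 × 3.000 = 30.6 μM.

30.6 μM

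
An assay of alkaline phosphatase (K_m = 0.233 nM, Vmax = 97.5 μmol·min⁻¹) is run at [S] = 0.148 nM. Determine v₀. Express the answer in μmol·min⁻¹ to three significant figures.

[S]/(Km+[S]) = 0.148/0.3810 = 0.3885, the fractional saturation.
v = 0.3885 × Vmax = 0.3885 × 97.5 = 37.9 μmol·min⁻¹.

37.9 μmol·min⁻¹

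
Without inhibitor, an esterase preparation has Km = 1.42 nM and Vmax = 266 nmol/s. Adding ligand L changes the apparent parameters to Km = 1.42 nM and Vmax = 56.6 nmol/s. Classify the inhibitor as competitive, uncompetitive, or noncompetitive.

Vmax decreases (266 → 56.6 nmol/s) while Km is unchanged — pure noncompetitive inhibition.

noncompetitive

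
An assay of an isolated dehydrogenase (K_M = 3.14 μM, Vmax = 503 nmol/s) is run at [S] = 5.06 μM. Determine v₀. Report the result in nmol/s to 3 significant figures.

v = Vmax·[S]/(Km + [S]) = 503 × 5.06 / (3.14 + 5.06)
  = 2545 / 8.200 = 310 nmol/s.

310 nmol/s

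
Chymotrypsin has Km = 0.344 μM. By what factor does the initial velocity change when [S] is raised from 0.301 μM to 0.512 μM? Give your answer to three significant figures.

1.28

Since Vmax cancels, v₂/v₁ = [S]₂(Km+[S]₁) / [S]₁(Km+[S]₂).
= 0.512×(0.344+0.301) / (0.301×(0.344+0.512)) = 0.3302/0.2577 = 1.28.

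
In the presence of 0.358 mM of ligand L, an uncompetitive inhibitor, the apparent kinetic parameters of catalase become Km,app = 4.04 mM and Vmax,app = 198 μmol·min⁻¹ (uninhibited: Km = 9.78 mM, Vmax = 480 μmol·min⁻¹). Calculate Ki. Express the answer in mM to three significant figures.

Uncompetitive: Vmax,app = Vmax/α (and Km,app = Km/α) with α = 1 + [I]/Ki.
α = Vmax/Vmax,app = 480/198 = 2.424.
Since α = 1 + [I]/Ki, [I]/Ki = 2.424 − 1 = 1.424 and Ki = 0.358/1.424 = 0.251 mM.

0.251 mM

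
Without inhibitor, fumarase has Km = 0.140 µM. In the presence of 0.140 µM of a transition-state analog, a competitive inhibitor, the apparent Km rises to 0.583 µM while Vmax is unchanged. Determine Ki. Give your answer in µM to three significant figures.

Competitive: Km,app = α·Km with α = 1 + [I]/Ki.
α = Km,app/Km = 0.583/0.140 = 4.164.
Ki = [I]/(α − 1) = 0.140/3.164 = 0.0442 µM.

0.0442 µM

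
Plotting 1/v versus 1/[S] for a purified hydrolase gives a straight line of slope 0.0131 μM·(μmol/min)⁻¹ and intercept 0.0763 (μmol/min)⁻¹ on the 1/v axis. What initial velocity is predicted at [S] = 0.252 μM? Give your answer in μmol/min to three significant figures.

The y-intercept is 1/Vmax, so Vmax = 1/0.0763 = 13.1 μmol/min.
The slope is Km/Vmax, so Km = 0.0131 × 13.1 = 0.172 μM.
Then v = 13.1 × 0.252/(0.172 + 0.252) = 7.80 μmol/min.

7.80 μmol/min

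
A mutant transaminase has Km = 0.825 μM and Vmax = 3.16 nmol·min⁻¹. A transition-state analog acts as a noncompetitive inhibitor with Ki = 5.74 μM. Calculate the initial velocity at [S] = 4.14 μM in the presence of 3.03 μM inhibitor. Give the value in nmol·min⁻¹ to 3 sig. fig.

1.72 nmol·min⁻¹

α = 1 + [I]/Ki = 1 + 3.03/5.74 = 1.528.
For a noncompetitive inhibitor, Vmax is reduced to Vmax/α while Km is unchanged: Km,app = 0.825 μM, Vmax,app = 2.07 nmol·min⁻¹.
v = Vmax,app·[S]/(Km,app + [S]) = 2.07 × 4.14/(0.825 + 4.14) = 1.72 nmol·min⁻¹.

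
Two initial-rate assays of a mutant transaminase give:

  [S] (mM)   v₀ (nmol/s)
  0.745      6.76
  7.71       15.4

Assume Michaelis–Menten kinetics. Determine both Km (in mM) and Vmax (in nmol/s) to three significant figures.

Km = 1.22 mM; Vmax = 17.8 nmol/s

From v = Vmax[S]/(Km+[S]), each point gives Vmax = v(Km+[S])/[S].
Equating: 6.76(Km+0.745)/0.745 = 15.4(Km+7.71)/7.71.
9.074·Km + 6.76 = 1.997·Km + 15.4, so (9.074 − 1.997)·Km = 15.4 − 6.76.
Km = 8.640/7.076 = 1.22 mM; then Vmax = 6.76(1.22+0.745)/0.745 = 17.8 nmol/s.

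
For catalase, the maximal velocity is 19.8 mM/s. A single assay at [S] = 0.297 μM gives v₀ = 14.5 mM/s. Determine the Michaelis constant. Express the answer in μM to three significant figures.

From v = Vmax[S]/(Km+[S]), Km = [S](Vmax − v)/v.
Km = 0.297 × (19.8 − 14.5) / 14.5 = 1.574/14.5 = 0.109 μM.

0.109 μM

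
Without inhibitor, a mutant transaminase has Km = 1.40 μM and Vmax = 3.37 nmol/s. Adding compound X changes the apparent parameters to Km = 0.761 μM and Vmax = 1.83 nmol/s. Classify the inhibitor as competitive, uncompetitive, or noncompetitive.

uncompetitive

Both Km and Vmax decrease by the same factor (~1.84-fold) — characteristic of uncompetitive inhibition.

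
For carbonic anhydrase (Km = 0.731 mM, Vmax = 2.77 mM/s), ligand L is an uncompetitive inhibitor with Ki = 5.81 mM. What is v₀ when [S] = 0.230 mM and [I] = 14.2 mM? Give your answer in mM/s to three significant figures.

0.418 mM/s

With α = 1 + [I]/Ki = 1 + 14.2/5.81 = 3.444, the uncompetitive rate law is v = (Vmax/α)·[S] / (Km/α + [S]).
v = (2.77/3.444)×0.230 / (0.731/3.444 + 0.230) = 0.1850/0.4422 = 0.418 mM/s.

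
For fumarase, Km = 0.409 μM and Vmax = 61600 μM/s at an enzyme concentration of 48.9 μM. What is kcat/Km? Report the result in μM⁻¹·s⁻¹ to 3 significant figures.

kcat = Vmax/[E]total = 61600/48.9 = 1260 s⁻¹.
kcat/Km = 1260/0.409 = 3080 μM⁻¹·s⁻¹.

3080 μM⁻¹·s⁻¹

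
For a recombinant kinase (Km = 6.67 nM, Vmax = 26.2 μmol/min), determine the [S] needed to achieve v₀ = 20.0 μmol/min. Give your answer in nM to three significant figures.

21.5 nM

Rearranging v = Vmax[S]/(Km+[S]) gives [S] = Km·v/(Vmax − v).
[S] = 6.67 × 20.0 / (26.2 − 20.0) = 133.4/6.200 = 21.5 nM.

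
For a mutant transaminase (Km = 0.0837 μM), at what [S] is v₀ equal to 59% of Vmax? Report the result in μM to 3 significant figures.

v/Vmax = [S]/(Km+[S]) = 0.59, so [S] = Km·0.59/(1 − 0.59) = 0.0837 × 1.439.
[S] = 0.120 μM.

0.120 μM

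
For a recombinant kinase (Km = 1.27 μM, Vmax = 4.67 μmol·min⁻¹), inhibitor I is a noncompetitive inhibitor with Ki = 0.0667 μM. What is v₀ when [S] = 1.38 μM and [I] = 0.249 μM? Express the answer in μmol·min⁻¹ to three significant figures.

0.514 μmol·min⁻¹

α = 1 + [I]/Ki = 1 + 0.249/0.0667 = 4.733.
For a noncompetitive inhibitor, Vmax is reduced to Vmax/α while Km is unchanged: Km,app = 1.27 μM, Vmax,app = 0.987 μmol·min⁻¹.
v = Vmax,app·[S]/(Km,app + [S]) = 0.987 × 1.38/(1.27 + 1.38) = 0.514 μmol·min⁻¹.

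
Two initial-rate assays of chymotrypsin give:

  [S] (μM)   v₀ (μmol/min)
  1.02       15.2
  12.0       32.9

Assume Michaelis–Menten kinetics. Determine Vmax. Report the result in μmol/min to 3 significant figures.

From v = Vmax[S]/(Km+[S]), each point gives Vmax = v(Km+[S])/[S].
Equating: 15.2(Km+1.02)/1.02 = 32.9(Km+12.0)/12.0.
14.90·Km + 15.2 = 2.742·Km + 32.9, so (14.90 − 2.742)·Km = 32.9 − 15.2.
Km = 17.70/12.16 = 1.46 μM; then Vmax = 15.2(1.46+1.02)/1.02 = 36.9 μmol/min.

36.9 μmol/min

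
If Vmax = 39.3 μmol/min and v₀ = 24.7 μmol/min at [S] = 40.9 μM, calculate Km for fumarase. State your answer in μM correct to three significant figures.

v/Vmax = 24.7/39.3 = 0.6285 = [S]/(Km+[S]).
So Km + [S] = [S]/0.6285 = 65.08 μM, giving Km = 65.08 − 40.9 = 24.2 μM.

24.2 μM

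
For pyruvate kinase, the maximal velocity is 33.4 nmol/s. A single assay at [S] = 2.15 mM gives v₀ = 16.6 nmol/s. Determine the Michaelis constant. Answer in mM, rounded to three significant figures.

From v = Vmax[S]/(Km+[S]), Km = [S](Vmax − v)/v.
Km = 2.15 × (33.4 − 16.6) / 16.6 = 36.12/16.6 = 2.18 mM.

2.18 mM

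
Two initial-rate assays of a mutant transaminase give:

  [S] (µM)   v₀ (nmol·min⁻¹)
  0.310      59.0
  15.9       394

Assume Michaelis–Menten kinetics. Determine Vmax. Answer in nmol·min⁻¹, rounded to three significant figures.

From v = Vmax[S]/(Km+[S]), each point gives Vmax = v(Km+[S])/[S].
Equating: 59.0(Km+0.310)/0.310 = 394(Km+15.9)/15.9.
190.3·Km + 59.0 = 24.78·Km + 394, so (190.3 − 24.78)·Km = 394 − 59.0.
Km = 335.0/165.5 = 2.02 µM; then Vmax = 59.0(2.02+0.310)/0.310 = 444 nmol·min⁻¹.

444 nmol·min⁻¹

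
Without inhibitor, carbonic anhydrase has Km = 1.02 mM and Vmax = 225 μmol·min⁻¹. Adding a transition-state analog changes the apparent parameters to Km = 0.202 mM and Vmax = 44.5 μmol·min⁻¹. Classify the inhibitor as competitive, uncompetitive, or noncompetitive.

uncompetitive

Both Km and Vmax decrease by the same factor (~5.06-fold) — characteristic of uncompetitive inhibition.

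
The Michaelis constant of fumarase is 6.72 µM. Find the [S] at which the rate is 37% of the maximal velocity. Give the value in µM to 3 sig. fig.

v/Vmax = [S]/(Km+[S]) = 0.37, so [S] = Km·0.37/(1 − 0.37) = 6.72 × 0.5873.
[S] = 3.95 µM.

3.95 µM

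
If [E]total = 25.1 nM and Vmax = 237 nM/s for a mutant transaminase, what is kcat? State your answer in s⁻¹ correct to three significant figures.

9.44 s⁻¹

kcat = Vmax/[E]total = 237 nM/s / 25.1 nM = 9.44 s⁻¹.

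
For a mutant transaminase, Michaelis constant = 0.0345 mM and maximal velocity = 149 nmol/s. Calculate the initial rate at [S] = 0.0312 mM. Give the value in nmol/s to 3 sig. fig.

70.8 nmol/s

[S]/(Km+[S]) = 0.0312/0.06570 = 0.4749, the fractional saturation.
v = 0.4749 × Vmax = 0.4749 × 149 = 70.8 nmol/s.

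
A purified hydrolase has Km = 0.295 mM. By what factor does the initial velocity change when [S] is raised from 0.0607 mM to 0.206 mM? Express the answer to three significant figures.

Since Vmax cancels, v₂/v₁ = [S]₂(Km+[S]₁) / [S]₁(Km+[S]₂).
= 0.206×(0.295+0.0607) / (0.0607×(0.295+0.206)) = 0.07327/0.03041 = 2.41.

2.41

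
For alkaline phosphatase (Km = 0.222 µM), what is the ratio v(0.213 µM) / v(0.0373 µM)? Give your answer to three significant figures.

Since Vmax cancels, v₂/v₁ = [S]₂(Km+[S]₁) / [S]₁(Km+[S]₂).
= 0.213×(0.222+0.0373) / (0.0373×(0.222+0.213)) = 0.05523/0.01623 = 3.40.

3.40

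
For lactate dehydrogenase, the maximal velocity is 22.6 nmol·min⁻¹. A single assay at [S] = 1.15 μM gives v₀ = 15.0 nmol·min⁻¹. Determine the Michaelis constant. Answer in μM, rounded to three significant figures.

From v = Vmax[S]/(Km+[S]), Km = [S](Vmax − v)/v.
Km = 1.15 × (22.6 − 15.0) / 15.0 = 8.740/15.0 = 0.583 μM.

0.583 μM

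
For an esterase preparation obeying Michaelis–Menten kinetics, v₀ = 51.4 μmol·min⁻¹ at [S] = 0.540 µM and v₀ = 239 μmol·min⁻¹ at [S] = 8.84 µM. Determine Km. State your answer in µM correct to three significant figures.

In reciprocal form, 1/v = (Km/Vmax)·(1/[S]) + 1/Vmax. The two points give (1/[S], 1/v) = (1.852, 0.01946) and (0.1131, 0.004184).
Slope = (0.01946 − 0.004184)/(1.852 − 0.1131) = 0.008783; intercept = 0.01946 − 0.008783×1.852 = 0.003191.
Vmax = 1/intercept = 313 μmol·min⁻¹; Km = slope × Vmax = 0.008783 × 313 = 2.75 µM.

2.75 µM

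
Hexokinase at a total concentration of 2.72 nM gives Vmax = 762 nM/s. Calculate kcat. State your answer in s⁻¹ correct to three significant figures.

kcat = Vmax/[E]total = 762 nM/s / 2.72 nM = 280 s⁻¹.

280 s⁻¹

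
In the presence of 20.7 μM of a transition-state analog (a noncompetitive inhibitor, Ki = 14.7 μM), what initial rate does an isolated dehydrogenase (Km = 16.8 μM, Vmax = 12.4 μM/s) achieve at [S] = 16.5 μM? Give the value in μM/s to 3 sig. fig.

α = 1 + [I]/Ki = 1 + 20.7/14.7 = 2.408.
For a noncompetitive inhibitor, Vmax is reduced to Vmax/α while Km is unchanged: Km,app = 16.8 μM, Vmax,app = 5.15 μM/s.
v = Vmax,app·[S]/(Km,app + [S]) = 5.15 × 16.5/(16.8 + 16.5) = 2.55 μM/s.

2.55 μM/s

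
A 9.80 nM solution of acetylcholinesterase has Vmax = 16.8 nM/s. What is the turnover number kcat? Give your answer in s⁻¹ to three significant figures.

1.71 s⁻¹

kcat = Vmax/[E]total = 16.8 nM/s / 9.80 nM = 1.71 s⁻¹.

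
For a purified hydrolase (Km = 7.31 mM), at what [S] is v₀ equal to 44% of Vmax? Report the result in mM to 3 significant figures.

v/Vmax = [S]/(Km+[S]) = 0.44, so [S] = Km·0.44/(1 − 0.44) = 7.31 × 0.7857.
[S] = 5.74 mM.

5.74 mM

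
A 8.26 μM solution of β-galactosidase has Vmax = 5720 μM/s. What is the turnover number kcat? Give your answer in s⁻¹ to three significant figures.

kcat = Vmax/[E]total = 5720 μM/s / 8.26 μM = 692 s⁻¹.

692 s⁻¹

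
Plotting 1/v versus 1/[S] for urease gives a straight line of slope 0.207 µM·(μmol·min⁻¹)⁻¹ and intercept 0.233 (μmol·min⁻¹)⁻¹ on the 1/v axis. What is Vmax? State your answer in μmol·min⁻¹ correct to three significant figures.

The y-intercept of a Lineweaver–Burk plot equals 1/Vmax, so Vmax = 1/0.233 = 4.29 μmol·min⁻¹.

4.29 μmol·min⁻¹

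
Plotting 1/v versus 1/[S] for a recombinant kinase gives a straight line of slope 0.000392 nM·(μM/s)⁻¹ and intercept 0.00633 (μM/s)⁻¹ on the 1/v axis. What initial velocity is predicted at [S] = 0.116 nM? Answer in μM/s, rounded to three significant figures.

103 μM/s

The y-intercept is 1/Vmax, so Vmax = 1/0.00633 = 158 μM/s.
The slope is Km/Vmax, so Km = 0.000392 × 158 = 0.0619 nM.
Then v = 158 × 0.116/(0.0619 + 0.116) = 103 μM/s.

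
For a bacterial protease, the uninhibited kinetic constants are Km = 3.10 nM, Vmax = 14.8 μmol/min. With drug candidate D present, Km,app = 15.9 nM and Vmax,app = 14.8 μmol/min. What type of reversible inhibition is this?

competitive

Km increases (3.10 → 15.9 nM) while Vmax is unchanged — the hallmark of competitive inhibition.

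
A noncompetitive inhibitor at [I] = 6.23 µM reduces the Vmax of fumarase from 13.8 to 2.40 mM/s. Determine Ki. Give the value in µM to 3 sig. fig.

Noncompetitive: Vmax,app = Vmax/α with α = 1 + [I]/Ki.
α = Vmax/Vmax,app = 13.8/2.40 = 5.750.
Ki = [I]/(α − 1) = 6.23/4.750 = 1.31 µM.

1.31 µM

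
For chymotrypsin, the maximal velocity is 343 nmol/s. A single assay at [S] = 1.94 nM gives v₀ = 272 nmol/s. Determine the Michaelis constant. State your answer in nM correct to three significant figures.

v/Vmax = 272/343 = 0.7930 = [S]/(Km+[S]).
So Km + [S] = [S]/0.7930 = 2.446 nM, giving Km = 2.446 − 1.94 = 0.506 nM.

0.506 nM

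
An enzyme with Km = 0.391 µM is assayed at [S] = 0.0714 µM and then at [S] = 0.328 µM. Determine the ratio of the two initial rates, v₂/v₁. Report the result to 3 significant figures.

2.95

Since Vmax cancels, v₂/v₁ = [S]₂(Km+[S]₁) / [S]₁(Km+[S]₂).
= 0.328×(0.391+0.0714) / (0.0714×(0.391+0.328)) = 0.1517/0.05134 = 2.95.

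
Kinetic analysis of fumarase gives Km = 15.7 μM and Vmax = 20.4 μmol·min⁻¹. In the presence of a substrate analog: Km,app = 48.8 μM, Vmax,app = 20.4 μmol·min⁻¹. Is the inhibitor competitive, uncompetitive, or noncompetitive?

competitive

Km increases (15.7 → 48.8 μM) while Vmax is unchanged — the hallmark of competitive inhibition.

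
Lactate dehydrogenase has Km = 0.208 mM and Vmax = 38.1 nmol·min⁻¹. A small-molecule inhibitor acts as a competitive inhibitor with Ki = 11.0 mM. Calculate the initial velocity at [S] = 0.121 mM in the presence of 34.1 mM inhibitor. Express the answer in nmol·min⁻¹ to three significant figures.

With α = 1 + [I]/Ki = 1 + 34.1/11.0 = 4.100, the competitive rate law is v = Vmax[S] / (αKm + [S]).
v = 38.1×0.121 / (4.100×0.208 + 0.121) = 4.610/0.9738 = 4.73 nmol·min⁻¹.

4.73 nmol·min⁻¹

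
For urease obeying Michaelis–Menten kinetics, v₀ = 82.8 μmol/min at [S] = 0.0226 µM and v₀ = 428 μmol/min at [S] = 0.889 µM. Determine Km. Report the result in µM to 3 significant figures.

From v = Vmax[S]/(Km+[S]), each point gives Vmax = v(Km+[S])/[S].
Equating: 82.8(Km+0.0226)/0.0226 = 428(Km+0.889)/0.889.
3664·Km + 82.8 = 481.4·Km + 428, so (3664 − 481.4)·Km = 428 − 82.8.
Km = 345.2/3182 = 0.108 µM; then Vmax = 82.8(0.108+0.0226)/0.0226 = 480 μmol/min.

0.108 µM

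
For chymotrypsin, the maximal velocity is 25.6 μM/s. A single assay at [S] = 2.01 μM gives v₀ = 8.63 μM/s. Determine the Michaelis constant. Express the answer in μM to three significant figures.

3.95 μM

From v = Vmax[S]/(Km+[S]), Km = [S](Vmax − v)/v.
Km = 2.01 × (25.6 − 8.63) / 8.63 = 34.11/8.63 = 3.95 μM.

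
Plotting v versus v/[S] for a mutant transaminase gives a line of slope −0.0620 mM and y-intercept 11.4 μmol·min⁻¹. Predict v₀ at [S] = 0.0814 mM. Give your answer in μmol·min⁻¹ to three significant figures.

In the Eadie–Hofstee form v = Vmax − Km·(v/[S]), the slope is −Km and the intercept is Vmax, so Km = 0.0620 mM and Vmax = 11.4 μmol·min⁻¹.
v = 11.4 × 0.0814/(0.0620 + 0.0814) = 6.47 μmol·min⁻¹.

6.47 μmol·min⁻¹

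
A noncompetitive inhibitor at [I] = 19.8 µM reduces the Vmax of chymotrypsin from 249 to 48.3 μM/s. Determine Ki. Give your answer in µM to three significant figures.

Noncompetitive: Vmax,app = Vmax/α with α = 1 + [I]/Ki.
α = Vmax/Vmax,app = 249/48.3 = 5.155.
Ki = [I]/(α − 1) = 19.8/4.155 = 4.77 µM.

4.77 µM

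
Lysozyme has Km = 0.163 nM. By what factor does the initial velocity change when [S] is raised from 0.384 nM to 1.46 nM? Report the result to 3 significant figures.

Since Vmax cancels, v₂/v₁ = [S]₂(Km+[S]₁) / [S]₁(Km+[S]₂).
= 1.46×(0.163+0.384) / (0.384×(0.163+1.46)) = 0.7986/0.6232 = 1.28.

1.28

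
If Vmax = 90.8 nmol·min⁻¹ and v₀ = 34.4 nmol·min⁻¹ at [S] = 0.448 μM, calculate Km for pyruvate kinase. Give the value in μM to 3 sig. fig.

From v = Vmax[S]/(Km+[S]), Km = [S](Vmax − v)/v.
Km = 0.448 × (90.8 − 34.4) / 34.4 = 25.27/34.4 = 0.735 μM.

0.735 μM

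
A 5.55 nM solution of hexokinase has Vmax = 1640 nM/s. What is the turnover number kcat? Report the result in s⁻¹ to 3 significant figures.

295 s⁻¹

kcat = Vmax/[E]total = 1640 nM/s / 5.55 nM = 295 s⁻¹.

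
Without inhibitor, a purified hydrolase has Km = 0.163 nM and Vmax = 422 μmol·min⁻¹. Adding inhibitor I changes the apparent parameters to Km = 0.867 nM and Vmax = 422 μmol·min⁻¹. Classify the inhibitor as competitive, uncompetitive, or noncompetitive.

competitive

Km increases (0.163 → 0.867 nM) while Vmax is unchanged — the hallmark of competitive inhibition.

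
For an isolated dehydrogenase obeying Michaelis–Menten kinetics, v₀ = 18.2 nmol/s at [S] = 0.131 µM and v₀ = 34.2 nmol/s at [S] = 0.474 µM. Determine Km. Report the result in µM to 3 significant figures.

0.240 µM

In reciprocal form, 1/v = (Km/Vmax)·(1/[S]) + 1/Vmax. The two points give (1/[S], 1/v) = (7.634, 0.05495) and (2.110, 0.02924).
Slope = (0.05495 − 0.02924)/(7.634 − 2.110) = 0.004653; intercept = 0.05495 − 0.004653×7.634 = 0.01942.
Vmax = 1/intercept = 51.5 nmol/s; Km = slope × Vmax = 0.004653 × 51.5 = 0.240 µM.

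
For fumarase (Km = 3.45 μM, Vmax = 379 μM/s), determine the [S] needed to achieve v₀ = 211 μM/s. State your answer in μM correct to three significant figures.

4.33 μM

The required fractional saturation is v/Vmax = 211/379 = 0.5567.
Then [S]/(Km+[S]) = 0.5567 ⇒ [S] = 3.45 × 0.5567/(1 − 0.5567) = 4.33 μM.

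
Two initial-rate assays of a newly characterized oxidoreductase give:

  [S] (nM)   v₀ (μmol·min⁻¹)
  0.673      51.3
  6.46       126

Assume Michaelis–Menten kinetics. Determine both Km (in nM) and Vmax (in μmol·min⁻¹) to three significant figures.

Km = 1.32 nM; Vmax = 152 μmol·min⁻¹

In reciprocal form, 1/v = (Km/Vmax)·(1/[S]) + 1/Vmax. The two points give (1/[S], 1/v) = (1.486, 0.01949) and (0.1548, 0.007937).
Slope = (0.01949 − 0.007937)/(1.486 − 0.1548) = 0.008682; intercept = 0.01949 − 0.008682×1.486 = 0.006593.
Vmax = 1/intercept = 152 μmol·min⁻¹; Km = slope × Vmax = 0.008682 × 152 = 1.32 nM.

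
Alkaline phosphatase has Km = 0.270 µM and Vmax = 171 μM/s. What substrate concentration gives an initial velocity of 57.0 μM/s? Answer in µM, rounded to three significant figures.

Rearranging v = Vmax[S]/(Km+[S]) gives [S] = Km·v/(Vmax − v).
[S] = 0.270 × 57.0 / (171 − 57.0) = 15.39/114.0 = 0.135 µM.

0.135 µM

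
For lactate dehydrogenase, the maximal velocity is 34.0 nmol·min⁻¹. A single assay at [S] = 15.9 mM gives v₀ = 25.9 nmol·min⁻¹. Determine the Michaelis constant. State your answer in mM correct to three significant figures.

4.97 mM

v/Vmax = 25.9/34.0 = 0.7618 = [S]/(Km+[S]).
So Km + [S] = [S]/0.7618 = 20.87 mM, giving Km = 20.87 − 15.9 = 4.97 mM.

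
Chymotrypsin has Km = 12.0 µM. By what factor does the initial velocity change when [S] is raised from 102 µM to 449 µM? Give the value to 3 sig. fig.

The fractional saturations are [S]/(Km+[S]) = 102/114.0 = 0.8947 and 449/461.0 = 0.9740.
v₂/v₁ is just their ratio: 0.9740/0.8947 = 1.09.

1.09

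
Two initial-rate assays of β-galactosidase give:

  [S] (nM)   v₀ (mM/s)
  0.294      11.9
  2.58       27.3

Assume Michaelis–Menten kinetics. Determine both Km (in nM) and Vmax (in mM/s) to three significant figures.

Km = 0.515 nM; Vmax = 32.8 mM/s

In reciprocal form, 1/v = (Km/Vmax)·(1/[S]) + 1/Vmax. The two points give (1/[S], 1/v) = (3.401, 0.08403) and (0.3876, 0.03663).
Slope = (0.08403 − 0.03663)/(3.401 − 0.3876) = 0.01573; intercept = 0.08403 − 0.01573×3.401 = 0.03053.
Vmax = 1/intercept = 32.8 mM/s; Km = slope × Vmax = 0.01573 × 32.8 = 0.515 nM.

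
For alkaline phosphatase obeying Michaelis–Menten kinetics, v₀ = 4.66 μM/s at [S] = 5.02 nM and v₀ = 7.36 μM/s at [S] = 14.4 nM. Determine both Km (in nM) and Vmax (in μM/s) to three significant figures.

Km = 6.47 nM; Vmax = 10.7 μM/s

From v = Vmax[S]/(Km+[S]), each point gives Vmax = v(Km+[S])/[S].
Equating: 4.66(Km+5.02)/5.02 = 7.36(Km+14.4)/14.4.
0.9283·Km + 4.66 = 0.5111·Km + 7.36, so (0.9283 − 0.5111)·Km = 7.36 − 4.66.
Km = 2.700/0.4172 = 6.47 nM; then Vmax = 4.66(6.47+5.02)/5.02 = 10.7 μM/s.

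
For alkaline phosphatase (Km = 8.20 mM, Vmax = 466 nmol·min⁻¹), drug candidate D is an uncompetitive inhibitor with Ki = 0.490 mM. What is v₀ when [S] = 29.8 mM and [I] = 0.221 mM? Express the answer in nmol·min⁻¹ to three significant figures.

270 nmol·min⁻¹

α = 1 + [I]/Ki = 1 + 0.221/0.490 = 1.451.
For an uncompetitive inhibitor, both parameters are divided by α, giving Vmax/α and Km/α: Km,app = 5.65 mM, Vmax,app = 321 nmol·min⁻¹.
v = Vmax,app·[S]/(Km,app + [S]) = 321 × 29.8/(5.65 + 29.8) = 270 nmol·min⁻¹.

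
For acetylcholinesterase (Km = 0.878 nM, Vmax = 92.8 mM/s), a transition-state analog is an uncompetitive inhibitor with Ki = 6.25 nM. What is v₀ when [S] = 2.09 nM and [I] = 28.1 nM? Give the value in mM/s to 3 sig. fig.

15.7 mM/s

With α = 1 + [I]/Ki = 1 + 28.1/6.25 = 5.496, the uncompetitive rate law is v = (Vmax/α)·[S] / (Km/α + [S]).
v = (92.8/5.496)×2.09 / (0.878/5.496 + 2.09) = 35.29/2.250 = 15.7 mM/s.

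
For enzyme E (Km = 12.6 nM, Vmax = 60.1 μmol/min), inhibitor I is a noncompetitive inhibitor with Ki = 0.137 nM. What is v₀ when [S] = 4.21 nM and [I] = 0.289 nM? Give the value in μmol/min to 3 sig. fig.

α = 1 + [I]/Ki = 1 + 0.289/0.137 = 3.109.
For a noncompetitive inhibitor, Vmax is reduced to Vmax/α while Km is unchanged: Km,app = 12.6 nM, Vmax,app = 19.3 μmol/min.
v = Vmax,app·[S]/(Km,app + [S]) = 19.3 × 4.21/(12.6 + 4.21) = 4.84 μmol/min.

4.84 μmol/min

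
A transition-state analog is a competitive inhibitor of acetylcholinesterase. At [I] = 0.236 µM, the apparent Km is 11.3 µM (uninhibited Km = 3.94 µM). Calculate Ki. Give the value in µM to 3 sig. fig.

Competitive: Km,app = α·Km with α = 1 + [I]/Ki.
α = Km,app/Km = 11.3/3.94 = 2.868.
Ki = [I]/(α − 1) = 0.236/1.868 = 0.126 µM.

0.126 µM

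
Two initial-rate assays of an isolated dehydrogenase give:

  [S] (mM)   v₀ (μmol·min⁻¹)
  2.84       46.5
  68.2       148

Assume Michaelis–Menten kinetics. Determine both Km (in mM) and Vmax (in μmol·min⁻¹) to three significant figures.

In reciprocal form, 1/v = (Km/Vmax)·(1/[S]) + 1/Vmax. The two points give (1/[S], 1/v) = (0.3521, 0.02151) and (0.01466, 0.006757).
Slope = (0.02151 − 0.006757)/(0.3521 − 0.01466) = 0.04371; intercept = 0.02151 − 0.04371×0.3521 = 0.006116.
Vmax = 1/intercept = 164 μmol·min⁻¹; Km = slope × Vmax = 0.04371 × 164 = 7.15 mM.

Km = 7.15 mM; Vmax = 164 μmol·min⁻¹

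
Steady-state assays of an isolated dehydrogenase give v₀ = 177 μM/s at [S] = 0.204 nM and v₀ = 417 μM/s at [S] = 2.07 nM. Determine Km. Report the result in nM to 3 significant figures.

0.360 nM

From v = Vmax[S]/(Km+[S]), each point gives Vmax = v(Km+[S])/[S].
Equating: 177(Km+0.204)/0.204 = 417(Km+2.07)/2.07.
867.6·Km + 177 = 201.4·Km + 417, so (867.6 − 201.4)·Km = 417 − 177.
Km = 240.0/666.2 = 0.360 nM; then Vmax = 177(0.360+0.204)/0.204 = 490 μM/s.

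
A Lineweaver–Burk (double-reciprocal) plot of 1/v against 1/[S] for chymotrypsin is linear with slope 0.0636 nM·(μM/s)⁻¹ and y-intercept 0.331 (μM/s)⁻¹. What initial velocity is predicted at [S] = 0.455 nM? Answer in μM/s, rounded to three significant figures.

The y-intercept is 1/Vmax, so Vmax = 1/0.331 = 3.02 μM/s.
The slope is Km/Vmax, so Km = 0.0636 × 3.02 = 0.192 nM.
Then v = 3.02 × 0.455/(0.192 + 0.455) = 2.12 μM/s.

2.12 μM/s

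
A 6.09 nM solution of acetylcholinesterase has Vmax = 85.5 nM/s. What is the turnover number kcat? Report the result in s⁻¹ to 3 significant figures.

kcat = Vmax/[E]total = 85.5 nM/s / 6.09 nM = 14.0 s⁻¹.

14.0 s⁻¹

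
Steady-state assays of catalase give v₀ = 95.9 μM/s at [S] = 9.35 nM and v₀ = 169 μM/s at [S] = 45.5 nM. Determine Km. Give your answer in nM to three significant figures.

11.2 nM

In reciprocal form, 1/v = (Km/Vmax)·(1/[S]) + 1/Vmax. The two points give (1/[S], 1/v) = (0.1070, 0.01043) and (0.02198, 0.005917).
Slope = (0.01043 − 0.005917)/(0.1070 − 0.02198) = 0.05308; intercept = 0.01043 − 0.05308×0.1070 = 0.004751.
Vmax = 1/intercept = 211 μM/s; Km = slope × Vmax = 0.05308 × 211 = 11.2 nM.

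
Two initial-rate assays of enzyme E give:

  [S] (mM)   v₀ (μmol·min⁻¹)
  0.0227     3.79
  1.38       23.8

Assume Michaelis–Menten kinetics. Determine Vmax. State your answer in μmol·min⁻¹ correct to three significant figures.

From v = Vmax[S]/(Km+[S]), each point gives Vmax = v(Km+[S])/[S].
Equating: 3.79(Km+0.0227)/0.0227 = 23.8(Km+1.38)/1.38.
167.0·Km + 3.79 = 17.25·Km + 23.8, so (167.0 − 17.25)·Km = 23.8 − 3.79.
Km = 20.01/149.7 = 0.134 mM; then Vmax = 3.79(0.134+0.0227)/0.0227 = 26.1 μmol·min⁻¹.

26.1 μmol·min⁻¹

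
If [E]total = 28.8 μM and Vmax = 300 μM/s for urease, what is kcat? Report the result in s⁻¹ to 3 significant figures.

10.4 s⁻¹

kcat = Vmax/[E]total = 300 μM/s / 28.8 μM = 10.4 s⁻¹.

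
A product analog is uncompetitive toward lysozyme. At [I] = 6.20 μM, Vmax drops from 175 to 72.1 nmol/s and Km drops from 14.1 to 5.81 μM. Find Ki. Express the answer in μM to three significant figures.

Uncompetitive: Vmax,app = Vmax/α (and Km,app = Km/α) with α = 1 + [I]/Ki.
α = Vmax/Vmax,app = 175/72.1 = 2.427.
Since α = 1 + [I]/Ki, [I]/Ki = 2.427 − 1 = 1.427 and Ki = 6.20/1.427 = 4.34 μM.

4.34 μM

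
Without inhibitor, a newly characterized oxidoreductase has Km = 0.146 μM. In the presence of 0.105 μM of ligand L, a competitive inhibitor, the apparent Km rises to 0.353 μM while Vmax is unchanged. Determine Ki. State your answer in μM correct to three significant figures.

0.0741 μM

Competitive: Km,app = α·Km with α = 1 + [I]/Ki.
α = Km,app/Km = 0.353/0.146 = 2.418.
Ki = [I]/(α − 1) = 0.105/1.418 = 0.0741 μM.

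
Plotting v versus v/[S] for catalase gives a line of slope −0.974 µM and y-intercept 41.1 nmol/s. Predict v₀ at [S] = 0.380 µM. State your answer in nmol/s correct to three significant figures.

11.5 nmol/s

In the Eadie–Hofstee form v = Vmax − Km·(v/[S]), the slope is −Km and the intercept is Vmax, so Km = 0.974 µM and Vmax = 41.1 nmol/s.
v = 41.1 × 0.380/(0.974 + 0.380) = 11.5 nmol/s.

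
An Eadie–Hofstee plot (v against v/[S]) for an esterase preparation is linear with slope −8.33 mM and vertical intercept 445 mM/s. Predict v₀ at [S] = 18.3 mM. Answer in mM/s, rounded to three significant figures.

306 mM/s

In the Eadie–Hofstee form v = Vmax − Km·(v/[S]), the slope is −Km and the intercept is Vmax, so Km = 8.33 mM and Vmax = 445 mM/s.
v = 445 × 18.3/(8.33 + 18.3) = 306 mM/s.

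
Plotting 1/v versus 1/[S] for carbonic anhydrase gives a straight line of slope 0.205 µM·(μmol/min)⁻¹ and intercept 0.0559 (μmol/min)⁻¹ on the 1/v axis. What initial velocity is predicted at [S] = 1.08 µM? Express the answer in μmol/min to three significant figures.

4.07 μmol/min

The y-intercept is 1/Vmax, so Vmax = 1/0.0559 = 17.9 μmol/min.
The slope is Km/Vmax, so Km = 0.205 × 17.9 = 3.67 µM.
Then v = 17.9 × 1.08/(3.67 + 1.08) = 4.07 μmol/min.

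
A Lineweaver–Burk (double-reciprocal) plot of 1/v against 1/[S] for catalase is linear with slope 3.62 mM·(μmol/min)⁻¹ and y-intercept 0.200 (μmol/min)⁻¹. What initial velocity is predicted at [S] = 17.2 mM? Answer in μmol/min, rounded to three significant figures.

2.44 μmol/min

The y-intercept is 1/Vmax, so Vmax = 1/0.200 = 5.00 μmol/min.
The slope is Km/Vmax, so Km = 3.62 × 5.00 = 18.1 mM.
Then v = 5.00 × 17.2/(18.1 + 17.2) = 2.44 μmol/min.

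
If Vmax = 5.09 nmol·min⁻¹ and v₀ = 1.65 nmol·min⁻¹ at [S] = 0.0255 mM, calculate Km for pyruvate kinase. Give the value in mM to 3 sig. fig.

0.0532 mM

From v = Vmax[S]/(Km+[S]), Km = [S](Vmax − v)/v.
Km = 0.0255 × (5.09 − 1.65) / 1.65 = 0.08772/1.65 = 0.0532 mM.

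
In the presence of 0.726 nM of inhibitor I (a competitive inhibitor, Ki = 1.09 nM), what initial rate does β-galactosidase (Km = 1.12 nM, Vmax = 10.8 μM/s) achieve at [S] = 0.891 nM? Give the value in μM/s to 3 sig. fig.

3.49 μM/s

α = 1 + [I]/Ki = 1 + 0.726/1.09 = 1.666.
For a competitive inhibitor, Vmax is unchanged and the apparent Km becomes α·Km: Km,app = 1.87 nM, Vmax,app = 10.8 μM/s.
v = Vmax,app·[S]/(Km,app + [S]) = 10.8 × 0.891/(1.87 + 0.891) = 3.49 μM/s.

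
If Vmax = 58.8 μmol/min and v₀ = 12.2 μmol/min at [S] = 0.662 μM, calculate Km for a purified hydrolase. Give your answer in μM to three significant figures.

2.53 μM

From v = Vmax[S]/(Km+[S]), Km = [S](Vmax − v)/v.
Km = 0.662 × (58.8 − 12.2) / 12.2 = 30.85/12.2 = 2.53 μM.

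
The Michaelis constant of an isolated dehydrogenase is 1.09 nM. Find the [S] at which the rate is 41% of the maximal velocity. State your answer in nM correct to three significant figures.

0.757 nM

v/Vmax = [S]/(Km+[S]) = 0.41, so [S] = Km·0.41/(1 − 0.41) = 1.09 × 0.6949.
[S] = 0.757 nM.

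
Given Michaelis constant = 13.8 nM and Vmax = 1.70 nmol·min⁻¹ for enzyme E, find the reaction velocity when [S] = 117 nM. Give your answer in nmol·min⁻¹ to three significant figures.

v = Vmax·[S]/(Km + [S]) = 1.70 × 117 / (13.8 + 117)
  = 198.9 / 130.8 = 1.52 nmol·min⁻¹.

1.52 nmol·min⁻¹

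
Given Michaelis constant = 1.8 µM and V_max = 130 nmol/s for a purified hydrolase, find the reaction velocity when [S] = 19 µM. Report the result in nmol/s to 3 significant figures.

119 nmol/s

v = Vmax·[S]/(Km + [S]) = 130 × 19 / (1.8 + 19)
  = 2470 / 20.80 = 119 nmol/s.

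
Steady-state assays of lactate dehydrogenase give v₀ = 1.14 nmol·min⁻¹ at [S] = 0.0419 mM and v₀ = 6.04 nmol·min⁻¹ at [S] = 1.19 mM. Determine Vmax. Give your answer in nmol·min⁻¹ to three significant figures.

In reciprocal form, 1/v = (Km/Vmax)·(1/[S]) + 1/Vmax. The two points give (1/[S], 1/v) = (23.87, 0.8772) and (0.8403, 0.1656).
Slope = (0.8772 − 0.1656)/(23.87 − 0.8403) = 0.03091; intercept = 0.8772 − 0.03091×23.87 = 0.1396.
Vmax = 1/intercept = 7.16 nmol·min⁻¹; Km = slope × Vmax = 0.03091 × 7.16 = 0.221 mM.

7.16 nmol·min⁻¹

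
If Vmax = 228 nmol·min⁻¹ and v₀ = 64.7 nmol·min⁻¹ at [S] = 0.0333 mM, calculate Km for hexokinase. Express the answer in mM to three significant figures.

0.0840 mM

v/Vmax = 64.7/228 = 0.2838 = [S]/(Km+[S]).
So Km + [S] = [S]/0.2838 = 0.1173 mM, giving Km = 0.1173 − 0.0333 = 0.0840 mM.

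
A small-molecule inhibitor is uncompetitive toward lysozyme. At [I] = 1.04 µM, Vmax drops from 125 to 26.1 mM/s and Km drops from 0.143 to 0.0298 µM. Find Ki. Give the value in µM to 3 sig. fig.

Uncompetitive: Vmax,app = Vmax/α (and Km,app = Km/α) with α = 1 + [I]/Ki.
α = Vmax/Vmax,app = 125/26.1 = 4.789.
Ki = [I]/(α − 1) = 1.04/3.789 = 0.274 µM.

0.274 µM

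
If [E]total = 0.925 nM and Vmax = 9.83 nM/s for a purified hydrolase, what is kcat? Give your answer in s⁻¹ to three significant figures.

kcat = Vmax/[E]total = 9.83 nM/s / 0.925 nM = 10.6 s⁻¹.

10.6 s⁻¹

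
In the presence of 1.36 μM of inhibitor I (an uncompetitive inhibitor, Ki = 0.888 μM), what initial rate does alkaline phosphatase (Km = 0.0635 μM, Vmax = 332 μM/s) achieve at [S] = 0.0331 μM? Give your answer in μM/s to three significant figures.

74.6 μM/s

α = 1 + [I]/Ki = 1 + 1.36/0.888 = 2.532.
For an uncompetitive inhibitor, both parameters are divided by α, giving Vmax/α and Km/α: Km,app = 0.0251 μM, Vmax,app = 131 μM/s.
v = Vmax,app·[S]/(Km,app + [S]) = 131 × 0.0331/(0.0251 + 0.0331) = 74.6 μM/s.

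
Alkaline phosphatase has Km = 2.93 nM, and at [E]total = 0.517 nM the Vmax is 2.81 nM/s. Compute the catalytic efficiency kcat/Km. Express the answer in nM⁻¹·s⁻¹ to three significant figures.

1.86 nM⁻¹·s⁻¹

kcat = Vmax/[E]total = 2.81/0.517 = 5.44 s⁻¹.
kcat/Km = 5.44/2.93 = 1.86 nM⁻¹·s⁻¹.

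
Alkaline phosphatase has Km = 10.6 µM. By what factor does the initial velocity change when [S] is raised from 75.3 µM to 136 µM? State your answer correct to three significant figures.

1.06

The fractional saturations are [S]/(Km+[S]) = 75.3/85.90 = 0.8766 and 136/146.6 = 0.9277.
v₂/v₁ is just their ratio: 0.9277/0.8766 = 1.06.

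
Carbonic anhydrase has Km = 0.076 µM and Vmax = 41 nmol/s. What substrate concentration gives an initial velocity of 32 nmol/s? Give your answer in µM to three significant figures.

0.270 µM

The required fractional saturation is v/Vmax = 32/41 = 0.7805.
Then [S]/(Km+[S]) = 0.7805 ⇒ [S] = 0.076 × 0.7805/(1 − 0.7805) = 0.270 µM.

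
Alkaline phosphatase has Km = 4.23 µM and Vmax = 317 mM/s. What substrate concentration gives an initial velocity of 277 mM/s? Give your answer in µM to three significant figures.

Rearranging v = Vmax[S]/(Km+[S]) gives [S] = Km·v/(Vmax − v).
[S] = 4.23 × 277 / (317 − 277) = 1172/40.00 = 29.3 µM.

29.3 µM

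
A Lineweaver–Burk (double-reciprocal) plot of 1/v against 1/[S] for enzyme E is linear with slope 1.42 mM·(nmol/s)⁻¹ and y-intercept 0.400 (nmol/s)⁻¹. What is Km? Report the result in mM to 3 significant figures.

y-intercept = 1/Vmax ⇒ Vmax = 2.50 nmol/s; slope = Km/Vmax ⇒ Km = slope × Vmax.
Km = 1.42 × 2.50 = 3.55 mM.

3.55 mM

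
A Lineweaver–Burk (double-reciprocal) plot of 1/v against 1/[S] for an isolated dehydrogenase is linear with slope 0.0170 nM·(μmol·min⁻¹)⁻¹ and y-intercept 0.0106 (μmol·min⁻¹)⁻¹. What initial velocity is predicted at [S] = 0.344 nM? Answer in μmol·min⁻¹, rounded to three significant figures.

16.7 μmol·min⁻¹

The y-intercept is 1/Vmax, so Vmax = 1/0.0106 = 94.3 μmol·min⁻¹.
The slope is Km/Vmax, so Km = 0.0170 × 94.3 = 1.60 nM.
Then v = 94.3 × 0.344/(1.60 + 0.344) = 16.7 μmol·min⁻¹.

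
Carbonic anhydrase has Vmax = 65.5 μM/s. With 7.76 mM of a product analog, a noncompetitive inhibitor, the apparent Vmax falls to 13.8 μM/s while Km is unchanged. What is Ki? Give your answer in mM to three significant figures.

Noncompetitive: Vmax,app = Vmax/α with α = 1 + [I]/Ki.
α = Vmax/Vmax,app = 65.5/13.8 = 4.746.
Since α = 1 + [I]/Ki, [I]/Ki = 4.746 − 1 = 3.746 and Ki = 7.76/3.746 = 2.07 mM.

2.07 mM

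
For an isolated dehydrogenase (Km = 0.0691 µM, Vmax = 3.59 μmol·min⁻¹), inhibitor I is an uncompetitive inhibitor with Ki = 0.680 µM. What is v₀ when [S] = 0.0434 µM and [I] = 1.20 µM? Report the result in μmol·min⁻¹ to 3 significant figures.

0.824 μmol·min⁻¹

α = 1 + [I]/Ki = 1 + 1.20/0.680 = 2.765.
For an uncompetitive inhibitor, both parameters are divided by α, giving Vmax/α and Km/α: Km,app = 0.0250 µM, Vmax,app = 1.30 μmol·min⁻¹.
v = Vmax,app·[S]/(Km,app + [S]) = 1.30 × 0.0434/(0.0250 + 0.0434) = 0.824 μmol·min⁻¹.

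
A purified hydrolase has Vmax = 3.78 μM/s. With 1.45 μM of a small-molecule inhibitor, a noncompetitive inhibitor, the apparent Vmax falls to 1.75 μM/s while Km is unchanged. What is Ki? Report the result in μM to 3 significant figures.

1.25 μM

Noncompetitive: Vmax,app = Vmax/α with α = 1 + [I]/Ki.
α = Vmax/Vmax,app = 3.78/1.75 = 2.160.
Ki = [I]/(α − 1) = 1.45/1.160 = 1.25 μM.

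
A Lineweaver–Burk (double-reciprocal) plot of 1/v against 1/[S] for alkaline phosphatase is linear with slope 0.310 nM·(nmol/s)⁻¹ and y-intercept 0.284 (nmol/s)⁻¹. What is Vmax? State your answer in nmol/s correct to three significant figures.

The y-intercept of a Lineweaver–Burk plot equals 1/Vmax, so Vmax = 1/0.284 = 3.52 nmol/s.

3.52 nmol/s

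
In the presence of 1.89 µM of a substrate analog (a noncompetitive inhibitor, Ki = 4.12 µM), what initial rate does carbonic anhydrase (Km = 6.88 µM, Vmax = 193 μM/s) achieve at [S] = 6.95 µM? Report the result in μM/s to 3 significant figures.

66.5 μM/s

With α = 1 + [I]/Ki = 1 + 1.89/4.12 = 1.459, the noncompetitive rate law is v = (Vmax/α)·[S] / (Km + [S]).
v = (193/1.459)×6.95 / (6.88 + 6.95) = 919.5/13.83 = 66.5 μM/s.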